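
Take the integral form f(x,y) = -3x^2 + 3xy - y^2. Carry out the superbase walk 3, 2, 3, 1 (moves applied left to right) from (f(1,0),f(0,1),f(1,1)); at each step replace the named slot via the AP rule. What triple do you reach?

start (-3,-1,-1) = (f(1,0),f(0,1),f(1,1))
replace slot 3: 2·((-3)+(-1)) − (-1) = -7 → (-3,-1,-7)
replace slot 2: 2·((-3)+(-7)) − (-1) = -19 → (-3,-19,-7)
replace slot 3: 2·((-3)+(-19)) − (-7) = -37 → (-3,-19,-37)
replace slot 1: 2·((-19)+(-37)) − (-3) = -109 → (-109,-19,-37)

-109,-19,-37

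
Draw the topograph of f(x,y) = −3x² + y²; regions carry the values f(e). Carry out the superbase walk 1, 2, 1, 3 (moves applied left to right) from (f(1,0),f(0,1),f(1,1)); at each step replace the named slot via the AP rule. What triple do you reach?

start (-3,1,-2) = (f(1,0),f(0,1),f(1,1))
replace slot 1: 2·(1+(-2)) − (-3) = 1 → (1,1,-2)
replace slot 2: 2·(1+(-2)) − 1 = -3 → (1,-3,-2)
replace slot 1: 2·((-3)+(-2)) − 1 = -11 → (-11,-3,-2)
replace slot 3: 2·((-11)+(-3)) − (-2) = -26 → (-11,-3,-26)

-11,-3,-26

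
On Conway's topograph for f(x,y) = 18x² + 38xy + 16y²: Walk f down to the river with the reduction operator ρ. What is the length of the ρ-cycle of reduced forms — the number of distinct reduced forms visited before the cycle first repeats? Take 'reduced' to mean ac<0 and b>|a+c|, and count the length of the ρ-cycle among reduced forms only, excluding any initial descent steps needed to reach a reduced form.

D = 292, ⌊√D⌋ = 17
descent: ρ → (16,-6,-4)
descent: ρ → (-4,14,6)  [lands on river]
river: ρ → (6,10,-8)
river: ρ → (-8,6,8)
river: ρ → (8,10,-6)
river: ρ → (-6,14,4)
river: ρ → (4,10,-12)
river: ρ → (-12,14,2)
river: ρ → (2,14,-12)
river: ρ → (-12,10,4)
river: ρ → (4,14,-6)
river: ρ → (-6,10,8)
river: ρ → (8,6,-8)
river: ρ → (-8,10,6)
river: ρ → (6,14,-4)
river: ρ → (-4,10,12)
river: ρ → (12,14,-2)
river: ρ → (-2,14,12)
river: ρ → (12,10,-4)
ρ-cycle length = 18 (tail of 2 descent steps not counted)

18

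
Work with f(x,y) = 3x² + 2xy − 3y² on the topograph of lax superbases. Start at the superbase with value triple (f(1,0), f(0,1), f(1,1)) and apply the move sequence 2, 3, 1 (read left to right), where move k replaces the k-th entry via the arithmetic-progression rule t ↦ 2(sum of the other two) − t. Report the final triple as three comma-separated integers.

start (3,-3,2) = (f(1,0),f(0,1),f(1,1))
replace slot 2: 2·(3+2) − (-3) = 13 → (3,13,2)
replace slot 3: 2·(3+13) − 2 = 30 → (3,13,30)
replace slot 1: 2·(13+30) − 3 = 83 → (83,13,30)

83,13,30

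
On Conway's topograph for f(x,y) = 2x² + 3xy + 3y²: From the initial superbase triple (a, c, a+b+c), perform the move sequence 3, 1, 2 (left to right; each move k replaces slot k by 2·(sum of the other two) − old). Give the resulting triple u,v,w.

start (2,3,8) = (f(1,0),f(0,1),f(1,1))
replace slot 3: 2·(2+3) − 8 = 2 → (2,3,2)
replace slot 1: 2·(3+2) − 2 = 8 → (8,3,2)
replace slot 2: 2·(8+2) − 3 = 17 → (8,17,2)

8,17,2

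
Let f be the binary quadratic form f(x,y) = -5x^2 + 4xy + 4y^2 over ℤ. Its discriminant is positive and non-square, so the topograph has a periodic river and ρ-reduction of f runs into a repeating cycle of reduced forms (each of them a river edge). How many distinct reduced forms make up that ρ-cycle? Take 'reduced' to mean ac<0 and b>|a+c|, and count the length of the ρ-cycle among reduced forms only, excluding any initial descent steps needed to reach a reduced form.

D = 96, ⌊√D⌋ = 9
river: ρ → (4,4,-5)
river: ρ → (-5,6,3)
river: ρ → (3,6,-5)
river: ρ → (-5,4,4)
ρ-cycle length = 4 (tail of 0 descent steps not counted)

4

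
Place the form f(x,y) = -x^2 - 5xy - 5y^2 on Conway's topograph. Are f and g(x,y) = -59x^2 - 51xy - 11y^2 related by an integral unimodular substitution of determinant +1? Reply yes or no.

D₁ = 5, D₂ = 5
river cycle of f (length 2): (-1, 1, 1), (1, 1, -1)
river cycle of g (length 2): (-1, 1, 1), (1, 1, -1)
cycles coincide ⇒ equivalent

yes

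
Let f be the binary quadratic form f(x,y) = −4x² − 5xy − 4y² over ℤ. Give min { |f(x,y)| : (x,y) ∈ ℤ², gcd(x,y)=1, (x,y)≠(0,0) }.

translate: b→-3 (≡5 mod 8), so (4,5,4)→(4,-3,3)
flip: (4,-3,3)→(3,3,4)
reduced (well bottom): (3,3,4) with a≤c, −a<b≤a
well minimum |f| = |-3| = 3 (negative-definite)

3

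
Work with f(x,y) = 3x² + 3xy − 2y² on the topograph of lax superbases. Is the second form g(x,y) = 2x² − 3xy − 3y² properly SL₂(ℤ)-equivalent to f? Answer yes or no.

D₁ = 33, D₂ = 33
river cycle of f (length 4): (-2, 5, 1), (1, 5, -2), (-2, 3, 3), (3, 3, -2)
river cycle of g (length 4): (-3, 3, 2), (2, 5, -1), (-1, 5, 2), (2, 3, -3)
cycles differ ⇒ inequivalent

no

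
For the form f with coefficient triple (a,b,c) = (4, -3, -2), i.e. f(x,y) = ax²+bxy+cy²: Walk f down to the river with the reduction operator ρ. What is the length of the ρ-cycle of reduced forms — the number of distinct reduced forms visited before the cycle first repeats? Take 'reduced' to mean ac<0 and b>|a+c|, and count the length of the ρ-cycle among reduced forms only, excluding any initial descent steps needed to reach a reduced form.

D = 41, ⌊√D⌋ = 6
descent: ρ → (-2,3,4)  [lands on river]
river: ρ → (4,5,-1)
river: ρ → (-1,5,4)
river: ρ → (4,3,-2)
river: ρ → (-2,5,2)
river: ρ → (2,3,-4)
river: ρ → (-4,5,1)
river: ρ → (1,5,-4)
river: ρ → (-4,3,2)
river: ρ → (2,5,-2)
ρ-cycle length = 10 (tail of 1 descent step not counted)

10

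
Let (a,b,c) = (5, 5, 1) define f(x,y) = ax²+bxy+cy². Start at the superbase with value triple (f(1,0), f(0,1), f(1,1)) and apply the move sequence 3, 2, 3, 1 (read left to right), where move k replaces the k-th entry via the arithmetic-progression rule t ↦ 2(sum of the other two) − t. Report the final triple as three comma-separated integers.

start (5,1,11) = (f(1,0),f(0,1),f(1,1))
replace slot 3: 2·(5+1) − 11 = 1 → (5,1,1)
replace slot 2: 2·(5+1) − 1 = 11 → (5,11,1)
replace slot 3: 2·(5+11) − 1 = 31 → (5,11,31)
replace slot 1: 2·(11+31) − 5 = 79 → (79,11,31)

79,11,31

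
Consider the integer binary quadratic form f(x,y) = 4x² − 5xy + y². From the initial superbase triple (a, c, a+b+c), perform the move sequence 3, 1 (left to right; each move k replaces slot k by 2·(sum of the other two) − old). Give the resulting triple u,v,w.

start (4,1,0) = (f(1,0),f(0,1),f(1,1))
replace slot 3: 2·(4+1) − 0 = 10 → (4,1,10)
replace slot 1: 2·(1+10) − 4 = 18 → (18,1,10)

18,1,10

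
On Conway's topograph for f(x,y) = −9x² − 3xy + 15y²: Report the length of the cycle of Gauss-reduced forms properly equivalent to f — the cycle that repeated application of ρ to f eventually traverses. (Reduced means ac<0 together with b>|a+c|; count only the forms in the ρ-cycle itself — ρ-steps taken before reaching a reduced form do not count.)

D = 549, ⌊√D⌋ = 23
descent: ρ → (15,3,-9)
descent: ρ → (-9,15,9)  [lands on river]
river: ρ → (9,21,-3)
river: ρ → (-3,21,9)
river: ρ → (9,15,-9)
river: ρ → (-9,21,3)
river: ρ → (3,21,-9)
ρ-cycle length = 6 (tail of 2 descent steps not counted)

6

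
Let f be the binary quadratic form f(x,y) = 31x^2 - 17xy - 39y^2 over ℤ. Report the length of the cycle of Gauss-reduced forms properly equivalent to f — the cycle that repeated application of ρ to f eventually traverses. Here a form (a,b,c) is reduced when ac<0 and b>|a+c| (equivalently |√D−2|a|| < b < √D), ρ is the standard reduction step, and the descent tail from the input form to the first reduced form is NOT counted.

D = 5125, ⌊√D⌋ = 71
descent: ρ → (-39,17,31)  [lands on river]
river: ρ → (31,45,-25)
river: ρ → (-25,55,21)
river: ρ → (21,71,-1)
river: ρ → (-1,71,21)
river: ρ → (21,55,-25)
river: ρ → (-25,45,31)
river: ρ → (31,17,-39)
river: ρ → (-39,61,9)
river: ρ → (9,65,-25)
river: ρ → (-25,35,39)
river: ρ → (39,43,-21)
river: ρ → (-21,41,41)
river: ρ → (41,41,-21)
river: ρ → (-21,43,39)
river: ρ → (39,35,-25)
river: ρ → (-25,65,9)
river: ρ → (9,61,-39)
ρ-cycle length = 18 (tail of 1 descent step not counted)

18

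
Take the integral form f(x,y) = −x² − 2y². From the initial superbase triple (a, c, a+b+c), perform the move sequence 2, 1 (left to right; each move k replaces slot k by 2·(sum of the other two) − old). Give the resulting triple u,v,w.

start (-1,-2,-3) = (f(1,0),f(0,1),f(1,1))
replace slot 2: 2·((-1)+(-3)) − (-2) = -6 → (-1,-6,-3)
replace slot 1: 2·((-6)+(-3)) − (-1) = -17 → (-17,-6,-3)

-17,-6,-3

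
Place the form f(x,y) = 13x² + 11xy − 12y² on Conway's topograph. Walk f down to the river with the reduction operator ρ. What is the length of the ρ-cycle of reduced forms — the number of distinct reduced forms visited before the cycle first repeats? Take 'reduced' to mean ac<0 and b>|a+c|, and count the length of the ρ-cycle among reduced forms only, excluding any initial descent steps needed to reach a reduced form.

D = 745, ⌊√D⌋ = 27
river: ρ → (-12,13,12)
river: ρ → (12,11,-13)
river: ρ → (-13,15,10)
river: ρ → (10,25,-3)
river: ρ → (-3,23,18)
river: ρ → (18,13,-8)
river: ρ → (-8,19,12)
river: ρ → (12,5,-15)
river: ρ → (-15,25,2)
river: ρ → (2,27,-2)
river: ρ → (-2,25,15)
river: ρ → (15,5,-12)
river: ρ → (-12,19,8)
river: ρ → (8,13,-18)
river: ρ → (-18,23,3)
river: ρ → (3,25,-10)
river: ρ → (-10,15,13)
river: ρ → (13,11,-12)
ρ-cycle length = 18 (tail of 0 descent steps not counted)

18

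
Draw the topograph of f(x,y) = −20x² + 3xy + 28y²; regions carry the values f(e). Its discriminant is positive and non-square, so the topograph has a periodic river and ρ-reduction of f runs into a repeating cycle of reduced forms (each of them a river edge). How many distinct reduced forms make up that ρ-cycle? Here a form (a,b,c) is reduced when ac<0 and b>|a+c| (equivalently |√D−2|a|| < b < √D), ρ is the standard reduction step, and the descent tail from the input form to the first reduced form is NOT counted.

D = 2249, ⌊√D⌋ = 47
descent: ρ → (28,-3,-20)
descent: ρ → (-20,43,5)  [lands on river]
river: ρ → (5,47,-2)
river: ρ → (-2,45,28)
river: ρ → (28,11,-19)
river: ρ → (-19,27,20)
river: ρ → (20,13,-26)
river: ρ → (-26,39,7)
river: ρ → (7,45,-8)
river: ρ → (-8,35,32)
river: ρ → (32,29,-11)
river: ρ → (-11,37,20)
river: ρ → (20,43,-5)
river: ρ → (-5,47,2)
river: ρ → (2,45,-28)
river: ρ → (-28,11,19)
river: ρ → (19,27,-20)
river: ρ → (-20,13,26)
river: ρ → (26,39,-7)
river: ρ → (-7,45,8)
river: ρ → (8,35,-32)
river: ρ → (-32,29,11)
river: ρ → (11,37,-20)
ρ-cycle length = 22 (tail of 2 descent steps not counted)

22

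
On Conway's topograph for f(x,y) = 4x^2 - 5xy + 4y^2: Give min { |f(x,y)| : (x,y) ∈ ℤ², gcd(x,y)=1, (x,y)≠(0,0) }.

translate: b→3 (≡-5 mod 8), so (4,-5,4)→(4,3,3)
flip: (4,3,3)→(3,-3,4)
translate: b→3 (≡-3 mod 6), so (3,-3,4)→(3,3,4)
reduced (well bottom): (3,3,4) with a≤c, −a<b≤a
well minimum = a = 3

3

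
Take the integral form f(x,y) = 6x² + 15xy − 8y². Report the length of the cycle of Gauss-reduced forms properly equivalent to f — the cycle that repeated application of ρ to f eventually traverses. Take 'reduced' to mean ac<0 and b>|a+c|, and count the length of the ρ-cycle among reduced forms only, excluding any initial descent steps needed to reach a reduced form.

D = 417, ⌊√D⌋ = 20
river: ρ → (-8,17,4)
river: ρ → (4,15,-12)
river: ρ → (-12,9,7)
river: ρ → (7,19,-2)
river: ρ → (-2,17,16)
river: ρ → (16,15,-3)
river: ρ → (-3,15,16)
river: ρ → (16,17,-2)
river: ρ → (-2,19,7)
river: ρ → (7,9,-12)
river: ρ → (-12,15,4)
river: ρ → (4,17,-8)
river: ρ → (-8,15,6)
river: ρ → (6,9,-14)
river: ρ → (-14,19,1)
river: ρ → (1,19,-14)
river: ρ → (-14,9,6)
river: ρ → (6,15,-8)
ρ-cycle length = 18 (tail of 0 descent steps not counted)

18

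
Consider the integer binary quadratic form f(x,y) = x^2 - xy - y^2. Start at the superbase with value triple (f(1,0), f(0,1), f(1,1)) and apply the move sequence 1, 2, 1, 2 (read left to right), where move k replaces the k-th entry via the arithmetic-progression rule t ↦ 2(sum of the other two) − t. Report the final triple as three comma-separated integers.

start (1,-1,-1) = (f(1,0),f(0,1),f(1,1))
replace slot 1: 2·((-1)+(-1)) − 1 = -5 → (-5,-1,-1)
replace slot 2: 2·((-5)+(-1)) − (-1) = -11 → (-5,-11,-1)
replace slot 1: 2·((-11)+(-1)) − (-5) = -19 → (-19,-11,-1)
replace slot 2: 2·((-19)+(-1)) − (-11) = -29 → (-19,-29,-1)

-19,-29,-1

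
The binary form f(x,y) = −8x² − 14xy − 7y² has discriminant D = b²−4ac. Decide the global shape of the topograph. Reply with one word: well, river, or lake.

D = b²−4ac = (-14)² − 4·(-8)·(-7) = -28
D < 0 ⇒ definite ⇒ every region one sign ⇒ single well

well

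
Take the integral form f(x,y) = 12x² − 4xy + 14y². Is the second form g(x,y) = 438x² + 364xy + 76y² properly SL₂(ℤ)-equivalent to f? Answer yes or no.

D₁ = -656, D₂ = -656
f: reduced (well bottom): (12,-4,14) with a≤c, −a<b≤a
g: flip: (438,364,76)→(76,-364,438)
g: translate: b→-60 (≡-364 mod 152), so (76,-364,438)→(76,-60,14)
g: flip: (76,-60,14)→(14,60,76)
g: translate: b→4 (≡60 mod 28), so (14,60,76)→(14,4,12)
g: flip: (14,4,12)→(12,-4,14)
g: reduced (well bottom): (12,-4,14) with a≤c, −a<b≤a
reduced forms (12, -4, 14) vs (12, -4, 14) ⇒ equivalent

yes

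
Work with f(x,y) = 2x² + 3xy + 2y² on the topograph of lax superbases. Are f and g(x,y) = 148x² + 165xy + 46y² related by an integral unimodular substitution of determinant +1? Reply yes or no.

D₁ = -7, D₂ = -7
f: translate: b→-1 (≡3 mod 4), so (2,3,2)→(2,-1,1)
f: flip: (2,-1,1)→(1,1,2)
f: reduced (well bottom): (1,1,2) with a≤c, −a<b≤a
g: translate: b→-131 (≡165 mod 296), so (148,165,46)→(148,-131,29)
g: flip: (148,-131,29)→(29,131,148)
g: translate: b→15 (≡131 mod 58), so (29,131,148)→(29,15,2)
g: flip: (29,15,2)→(2,-15,29)
g: translate: b→1 (≡-15 mod 4), so (2,-15,29)→(2,1,1)
g: flip: (2,1,1)→(1,-1,2)
g: translate: b→1 (≡-1 mod 2), so (1,-1,2)→(1,1,2)
g: reduced (well bottom): (1,1,2) with a≤c, −a<b≤a
reduced forms (1, 1, 2) vs (1, 1, 2) ⇒ equivalent

yes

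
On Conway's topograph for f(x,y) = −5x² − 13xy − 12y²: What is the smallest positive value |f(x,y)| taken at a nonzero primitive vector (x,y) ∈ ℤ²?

translate: b→3 (≡13 mod 10), so (5,13,12)→(5,3,4)
flip: (5,3,4)→(4,-3,5)
reduced (well bottom): (4,-3,5) with a≤c, −a<b≤a
well minimum |f| = |-4| = 4 (negative-definite)

4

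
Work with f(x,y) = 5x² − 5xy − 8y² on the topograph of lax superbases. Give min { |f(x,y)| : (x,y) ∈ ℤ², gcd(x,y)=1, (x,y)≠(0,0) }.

descent: ρ → (-8,5,5)  [lands on river]
river: ρ → (5,5,-8)
river: ρ → (-8,11,2)
river: ρ → (2,13,-2)
river: ρ → (-2,11,8)
river: ρ → (8,5,-5)
river: ρ → (-5,5,8)
river: ρ → (8,11,-2)
river: ρ → (-2,13,2)
river: ρ → (2,11,-8)
closes: descent 1, river 10
min |a| on river = 2

2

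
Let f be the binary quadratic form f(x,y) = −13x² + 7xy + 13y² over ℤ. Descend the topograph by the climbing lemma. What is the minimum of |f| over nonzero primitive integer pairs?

river: ρ → (13,19,-7)
river: ρ → (-7,23,7)
river: ρ → (7,19,-13)
river: ρ → (-13,7,13)
closes: descent 0, river 4
min |a| on river = 7

7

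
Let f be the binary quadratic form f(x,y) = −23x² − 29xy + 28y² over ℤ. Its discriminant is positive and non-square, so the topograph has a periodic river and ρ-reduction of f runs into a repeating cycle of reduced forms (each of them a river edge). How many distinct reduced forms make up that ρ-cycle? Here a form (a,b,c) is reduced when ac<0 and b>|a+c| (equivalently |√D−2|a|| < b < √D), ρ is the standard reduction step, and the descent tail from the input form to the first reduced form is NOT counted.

D = 3417, ⌊√D⌋ = 58
descent: ρ → (28,29,-23)  [lands on river]
river: ρ → (-23,17,34)
river: ρ → (34,51,-6)
river: ρ → (-6,57,7)
river: ρ → (7,55,-14)
river: ρ → (-14,57,3)
river: ρ → (3,57,-14)
river: ρ → (-14,55,7)
river: ρ → (7,57,-6)
river: ρ → (-6,51,34)
river: ρ → (34,17,-23)
river: ρ → (-23,29,28)
river: ρ → (28,27,-24)
river: ρ → (-24,21,31)
river: ρ → (31,41,-14)
river: ρ → (-14,43,28)
river: ρ → (28,13,-29)
river: ρ → (-29,45,12)
river: ρ → (12,51,-17)
river: ρ → (-17,51,12)
river: ρ → (12,45,-29)
river: ρ → (-29,13,28)
river: ρ → (28,43,-14)
river: ρ → (-14,41,31)
river: ρ → (31,21,-24)
river: ρ → (-24,27,28)
ρ-cycle length = 26 (tail of 1 descent step not counted)

26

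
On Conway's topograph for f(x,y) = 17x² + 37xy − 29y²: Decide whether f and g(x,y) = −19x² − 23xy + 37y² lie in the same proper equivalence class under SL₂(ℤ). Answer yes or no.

D₁ = 3341, D₂ = 3341
river cycle of f (length 18): (-29, 21, 25), (25, 29, -25), (-25, 21, 29), (29, 37, -17), (-17, 31, 35), (35, 39, -13), (-13, 39, 35), (35, 31, -17), (-17, 37, 29), (29, 21, -25), … (8 more)
river cycle of g (length 10): (37, 23, -19), (-19, 53, 7), (7, 45, -47), (-47, 49, 5), (5, 51, -37), (-37, 23, 19), (19, 53, -7), (-7, 45, 47), (47, 49, -5), (-5, 51, 37)
cycles differ ⇒ inequivalent

no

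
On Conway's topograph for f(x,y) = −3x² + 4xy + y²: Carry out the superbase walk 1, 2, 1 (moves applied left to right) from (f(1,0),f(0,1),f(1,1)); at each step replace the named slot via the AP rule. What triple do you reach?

start (-3,1,2) = (f(1,0),f(0,1),f(1,1))
replace slot 1: 2·(1+2) − (-3) = 9 → (9,1,2)
replace slot 2: 2·(9+2) − 1 = 21 → (9,21,2)
replace slot 1: 2·(21+2) − 9 = 37 → (37,21,2)

37,21,2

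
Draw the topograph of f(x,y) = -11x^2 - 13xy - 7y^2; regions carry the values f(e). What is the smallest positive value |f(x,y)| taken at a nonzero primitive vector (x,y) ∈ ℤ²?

translate: b→-9 (≡13 mod 22), so (11,13,7)→(11,-9,5)
flip: (11,-9,5)→(5,9,11)
translate: b→-1 (≡9 mod 10), so (5,9,11)→(5,-1,7)
reduced (well bottom): (5,-1,7) with a≤c, −a<b≤a
well minimum |f| = |-5| = 5 (negative-definite)

5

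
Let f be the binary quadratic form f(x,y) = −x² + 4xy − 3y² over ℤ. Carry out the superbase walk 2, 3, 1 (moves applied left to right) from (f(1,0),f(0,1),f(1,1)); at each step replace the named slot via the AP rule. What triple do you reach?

start (-1,-3,0) = (f(1,0),f(0,1),f(1,1))
replace slot 2: 2·((-1)+0) − (-3) = 1 → (-1,1,0)
replace slot 3: 2·((-1)+1) − 0 = 0 → (-1,1,0)
replace slot 1: 2·(1+0) − (-1) = 3 → (3,1,0)

3,1,0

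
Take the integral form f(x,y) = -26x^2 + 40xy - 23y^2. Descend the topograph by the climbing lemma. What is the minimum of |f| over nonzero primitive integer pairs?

translate: b→12 (≡-40 mod 52), so (26,-40,23)→(26,12,9)
flip: (26,12,9)→(9,-12,26)
translate: b→6 (≡-12 mod 18), so (9,-12,26)→(9,6,23)
reduced (well bottom): (9,6,23) with a≤c, −a<b≤a
well minimum |f| = |-9| = 9 (negative-definite)

9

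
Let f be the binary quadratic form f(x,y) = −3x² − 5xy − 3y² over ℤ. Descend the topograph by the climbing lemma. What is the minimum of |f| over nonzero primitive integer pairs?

translate: b→-1 (≡5 mod 6), so (3,5,3)→(3,-1,1)
flip: (3,-1,1)→(1,1,3)
reduced (well bottom): (1,1,3) with a≤c, −a<b≤a
well minimum |f| = |-1| = 1 (negative-definite)

1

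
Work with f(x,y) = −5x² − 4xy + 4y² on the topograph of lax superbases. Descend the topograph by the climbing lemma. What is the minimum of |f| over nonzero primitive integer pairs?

descent: ρ → (4,4,-5)  [lands on river]
river: ρ → (-5,6,3)
river: ρ → (3,6,-5)
river: ρ → (-5,4,4)
closes: descent 1, river 4
min |a| on river = 3

3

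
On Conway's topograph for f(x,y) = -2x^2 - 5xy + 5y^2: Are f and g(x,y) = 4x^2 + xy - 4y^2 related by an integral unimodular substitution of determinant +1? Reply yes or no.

D₁ = 65, D₂ = 65
river cycle of f (length 6): (5, 5, -2), (-2, 7, 2), (2, 5, -5), (-5, 5, 2), (2, 7, -2), (-2, 5, 5)
river cycle of g (length 6): (-4, 7, 1), (1, 7, -4), (-4, 1, 4), (4, 7, -1), (-1, 7, 4), (4, 1, -4)
cycles differ ⇒ inequivalent

no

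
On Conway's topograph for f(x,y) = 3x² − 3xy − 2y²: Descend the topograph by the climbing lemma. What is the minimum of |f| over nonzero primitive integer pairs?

descent: ρ → (-2,3,3)  [lands on river]
river: ρ → (3,3,-2)
river: ρ → (-2,5,1)
river: ρ → (1,5,-2)
closes: descent 1, river 4
min |a| on river = 1

1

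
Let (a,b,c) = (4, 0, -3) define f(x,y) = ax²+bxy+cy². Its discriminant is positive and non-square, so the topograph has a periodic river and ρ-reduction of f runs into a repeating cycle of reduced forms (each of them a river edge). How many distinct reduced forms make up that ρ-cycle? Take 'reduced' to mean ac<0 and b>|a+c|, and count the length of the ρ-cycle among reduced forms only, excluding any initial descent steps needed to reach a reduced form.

D = 48, ⌊√D⌋ = 6
descent: ρ → (-3,6,1)  [lands on river]
river: ρ → (1,6,-3)
ρ-cycle length = 2 (tail of 1 descent step not counted)

2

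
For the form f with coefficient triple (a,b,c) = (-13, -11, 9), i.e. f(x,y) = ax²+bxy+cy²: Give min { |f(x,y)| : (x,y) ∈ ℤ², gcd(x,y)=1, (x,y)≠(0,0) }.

descent: ρ → (9,11,-13)  [lands on river]
river: ρ → (-13,15,7)
river: ρ → (7,13,-15)
river: ρ → (-15,17,5)
river: ρ → (5,23,-3)
river: ρ → (-3,19,19)
river: ρ → (19,19,-3)
river: ρ → (-3,23,5)
river: ρ → (5,17,-15)
river: ρ → (-15,13,7)
river: ρ → (7,15,-13)
river: ρ → (-13,11,9)
river: ρ → (9,7,-15)
river: ρ → (-15,23,1)
river: ρ → (1,23,-15)
river: ρ → (-15,7,9)
closes: descent 1, river 16
min |a| on river = 1

1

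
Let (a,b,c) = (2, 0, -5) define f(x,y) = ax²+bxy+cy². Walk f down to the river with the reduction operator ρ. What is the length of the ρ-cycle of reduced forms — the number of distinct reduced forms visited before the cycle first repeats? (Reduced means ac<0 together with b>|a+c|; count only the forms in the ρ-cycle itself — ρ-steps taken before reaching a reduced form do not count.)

D = 40, ⌊√D⌋ = 6
descent: ρ → (-5,0,2)
descent: ρ → (2,4,-3)  [lands on river]
river: ρ → (-3,2,3)
river: ρ → (3,4,-2)
river: ρ → (-2,4,3)
river: ρ → (3,2,-3)
river: ρ → (-3,4,2)
ρ-cycle length = 6 (tail of 2 descent steps not counted)

6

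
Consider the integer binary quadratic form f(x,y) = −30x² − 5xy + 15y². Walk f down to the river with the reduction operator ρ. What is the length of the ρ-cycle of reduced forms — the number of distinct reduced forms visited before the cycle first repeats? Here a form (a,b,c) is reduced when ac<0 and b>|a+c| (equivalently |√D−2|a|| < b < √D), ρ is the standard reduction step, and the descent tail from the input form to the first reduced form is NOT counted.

D = 1825, ⌊√D⌋ = 42
descent: ρ → (15,35,-10)  [lands on river]
river: ρ → (-10,25,30)
river: ρ → (30,35,-5)
river: ρ → (-5,35,30)
river: ρ → (30,25,-10)
river: ρ → (-10,35,15)
river: ρ → (15,25,-20)
river: ρ → (-20,15,20)
river: ρ → (20,25,-15)
river: ρ → (-15,35,10)
river: ρ → (10,25,-30)
river: ρ → (-30,35,5)
river: ρ → (5,35,-30)
river: ρ → (-30,25,10)
river: ρ → (10,35,-15)
river: ρ → (-15,25,20)
river: ρ → (20,15,-20)
river: ρ → (-20,25,15)
ρ-cycle length = 18 (tail of 1 descent step not counted)

18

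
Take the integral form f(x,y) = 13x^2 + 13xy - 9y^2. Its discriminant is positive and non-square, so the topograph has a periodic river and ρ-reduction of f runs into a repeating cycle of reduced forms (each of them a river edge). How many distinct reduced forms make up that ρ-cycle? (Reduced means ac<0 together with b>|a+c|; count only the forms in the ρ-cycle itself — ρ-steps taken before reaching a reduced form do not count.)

D = 637, ⌊√D⌋ = 25
river: ρ → (-9,23,3)
river: ρ → (3,25,-1)
river: ρ → (-1,25,3)
river: ρ → (3,23,-9)
river: ρ → (-9,13,13)
river: ρ → (13,13,-9)
ρ-cycle length = 6 (tail of 0 descent steps not counted)

6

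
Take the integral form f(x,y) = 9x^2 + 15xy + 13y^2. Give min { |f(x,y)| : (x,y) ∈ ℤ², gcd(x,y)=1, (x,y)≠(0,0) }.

translate: b→-3 (≡15 mod 18), so (9,15,13)→(9,-3,7)
flip: (9,-3,7)→(7,3,9)
reduced (well bottom): (7,3,9) with a≤c, −a<b≤a
well minimum = a = 7

7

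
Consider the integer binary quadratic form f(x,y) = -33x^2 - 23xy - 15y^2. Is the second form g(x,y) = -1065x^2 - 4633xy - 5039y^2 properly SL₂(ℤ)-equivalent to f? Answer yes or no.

D₁ = -1451, D₂ = -1451
f is negative-definite; reduce −f:
−f: flip: (33,23,15)→(15,-23,33)
−f: translate: b→7 (≡-23 mod 30), so (15,-23,33)→(15,7,25)
−f: reduced (well bottom): (15,7,25) with a≤c, −a<b≤a
flip sign back: reduced form of f is (-15,-7,-25)
g is negative-definite; reduce −g:
−g: translate: b→373 (≡4633 mod 2130), so (1065,4633,5039)→(1065,373,33)
−g: flip: (1065,373,33)→(33,-373,1065)
−g: translate: b→23 (≡-373 mod 66), so (33,-373,1065)→(33,23,15)
−g: flip: (33,23,15)→(15,-23,33)
−g: translate: b→7 (≡-23 mod 30), so (15,-23,33)→(15,7,25)
−g: reduced (well bottom): (15,7,25) with a≤c, −a<b≤a
flip sign back: reduced form of g is (-15,-7,-25)
reduced forms (-15, -7, -25) vs (-15, -7, -25) ⇒ equivalent

yes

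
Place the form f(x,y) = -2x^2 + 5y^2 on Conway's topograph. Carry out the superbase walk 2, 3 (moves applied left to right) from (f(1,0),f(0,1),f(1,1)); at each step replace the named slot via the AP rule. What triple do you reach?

start (-2,5,3) = (f(1,0),f(0,1),f(1,1))
replace slot 2: 2·((-2)+3) − 5 = -3 → (-2,-3,3)
replace slot 3: 2·((-2)+(-3)) − 3 = -13 → (-2,-3,-13)

-2,-3,-13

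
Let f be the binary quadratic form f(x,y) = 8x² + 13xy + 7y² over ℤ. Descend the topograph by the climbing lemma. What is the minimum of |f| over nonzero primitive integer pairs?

translate: b→-3 (≡13 mod 16), so (8,13,7)→(8,-3,2)
flip: (8,-3,2)→(2,3,8)
translate: b→-1 (≡3 mod 4), so (2,3,8)→(2,-1,7)
reduced (well bottom): (2,-1,7) with a≤c, −a<b≤a
well minimum = a = 2

2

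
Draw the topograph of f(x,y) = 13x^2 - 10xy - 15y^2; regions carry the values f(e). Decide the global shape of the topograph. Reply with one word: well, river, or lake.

D = b²−4ac = (-10)² − 4·13·(-15) = 880
D > 0 non-square ⇒ indefinite ⇒ periodic river

river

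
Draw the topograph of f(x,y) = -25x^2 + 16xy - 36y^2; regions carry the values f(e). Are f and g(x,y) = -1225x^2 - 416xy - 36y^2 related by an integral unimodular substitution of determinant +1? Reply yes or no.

D₁ = -3344, D₂ = -3344
f is negative-definite; reduce −f:
−f: reduced (well bottom): (25,-16,36) with a≤c, −a<b≤a
flip sign back: reduced form of f is (-25,16,-36)
g is negative-definite; reduce −g:
−g: flip: (1225,416,36)→(36,-416,1225)
−g: translate: b→16 (≡-416 mod 72), so (36,-416,1225)→(36,16,25)
−g: flip: (36,16,25)→(25,-16,36)
−g: reduced (well bottom): (25,-16,36) with a≤c, −a<b≤a
flip sign back: reduced form of g is (-25,16,-36)
reduced forms (-25, 16, -36) vs (-25, 16, -36) ⇒ equivalent

yes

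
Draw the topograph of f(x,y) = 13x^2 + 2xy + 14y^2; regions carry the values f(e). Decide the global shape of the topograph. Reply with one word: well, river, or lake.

D = b²−4ac = 2² − 4·13·14 = -724
D < 0 ⇒ definite ⇒ every region one sign ⇒ single well

well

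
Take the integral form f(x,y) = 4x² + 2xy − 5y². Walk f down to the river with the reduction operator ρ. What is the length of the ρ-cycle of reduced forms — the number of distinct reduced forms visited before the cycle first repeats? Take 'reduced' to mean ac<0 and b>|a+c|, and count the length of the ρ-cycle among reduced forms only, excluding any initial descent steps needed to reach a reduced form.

D = 84, ⌊√D⌋ = 9
river: ρ → (-5,8,1)
river: ρ → (1,8,-5)
river: ρ → (-5,2,4)
river: ρ → (4,6,-3)
river: ρ → (-3,6,4)
river: ρ → (4,2,-5)
ρ-cycle length = 6 (tail of 0 descent steps not counted)

6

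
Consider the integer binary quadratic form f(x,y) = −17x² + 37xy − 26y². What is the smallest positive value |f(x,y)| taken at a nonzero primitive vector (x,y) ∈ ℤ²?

translate: b→-3 (≡-37 mod 34), so (17,-37,26)→(17,-3,6)
flip: (17,-3,6)→(6,3,17)
reduced (well bottom): (6,3,17) with a≤c, −a<b≤a
well minimum |f| = |-6| = 6 (negative-definite)

6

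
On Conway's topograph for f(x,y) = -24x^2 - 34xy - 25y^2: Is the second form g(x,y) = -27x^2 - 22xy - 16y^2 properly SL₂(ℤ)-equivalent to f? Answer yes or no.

D₁ = -1244, D₂ = -1244
f is negative-definite; reduce −f:
−f: translate: b→-14 (≡34 mod 48), so (24,34,25)→(24,-14,15)
−f: flip: (24,-14,15)→(15,14,24)
−f: reduced (well bottom): (15,14,24) with a≤c, −a<b≤a
flip sign back: reduced form of f is (-15,-14,-24)
g is negative-definite; reduce −g:
−g: flip: (27,22,16)→(16,-22,27)
−g: translate: b→10 (≡-22 mod 32), so (16,-22,27)→(16,10,21)
−g: reduced (well bottom): (16,10,21) with a≤c, −a<b≤a
flip sign back: reduced form of g is (-16,-10,-21)
reduced forms (-15, -14, -24) vs (-16, -10, -21) ⇒ inequivalent

no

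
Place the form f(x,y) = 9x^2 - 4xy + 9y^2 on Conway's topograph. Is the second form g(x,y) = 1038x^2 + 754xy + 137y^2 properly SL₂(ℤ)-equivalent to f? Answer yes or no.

D₁ = -308, D₂ = -308
f: flip: (9,-4,9)→(9,4,9)
f: reduced (well bottom): (9,4,9) with a≤c, −a<b≤a
g: flip: (1038,754,137)→(137,-754,1038)
g: translate: b→68 (≡-754 mod 274), so (137,-754,1038)→(137,68,9)
g: flip: (137,68,9)→(9,-68,137)
g: translate: b→4 (≡-68 mod 18), so (9,-68,137)→(9,4,9)
g: reduced (well bottom): (9,4,9) with a≤c, −a<b≤a
reduced forms (9, 4, 9) vs (9, 4, 9) ⇒ equivalent

yes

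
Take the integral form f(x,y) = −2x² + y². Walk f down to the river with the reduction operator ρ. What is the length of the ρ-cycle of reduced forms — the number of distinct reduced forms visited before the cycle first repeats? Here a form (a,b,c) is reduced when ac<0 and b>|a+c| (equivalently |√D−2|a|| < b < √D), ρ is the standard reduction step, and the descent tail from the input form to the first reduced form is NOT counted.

D = 8, ⌊√D⌋ = 2
descent: ρ → (1,2,-1)  [lands on river]
river: ρ → (-1,2,1)
ρ-cycle length = 2 (tail of 1 descent step not counted)

2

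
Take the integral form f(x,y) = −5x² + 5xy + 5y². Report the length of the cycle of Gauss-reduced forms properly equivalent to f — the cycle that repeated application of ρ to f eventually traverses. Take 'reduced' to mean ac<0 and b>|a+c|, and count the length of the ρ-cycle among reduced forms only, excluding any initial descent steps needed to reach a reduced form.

D = 125, ⌊√D⌋ = 11
river: ρ → (5,5,-5)
river: ρ → (-5,5,5)
ρ-cycle length = 2 (tail of 0 descent steps not counted)

2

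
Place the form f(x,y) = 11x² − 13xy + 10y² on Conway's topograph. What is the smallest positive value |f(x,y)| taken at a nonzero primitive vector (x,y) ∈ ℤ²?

translate: b→9 (≡-13 mod 22), so (11,-13,10)→(11,9,8)
flip: (11,9,8)→(8,-9,11)
translate: b→7 (≡-9 mod 16), so (8,-9,11)→(8,7,10)
reduced (well bottom): (8,7,10) with a≤c, −a<b≤a
well minimum = a = 8

8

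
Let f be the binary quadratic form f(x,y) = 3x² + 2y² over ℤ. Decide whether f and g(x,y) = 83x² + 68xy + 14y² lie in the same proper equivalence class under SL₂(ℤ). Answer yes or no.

D₁ = -24, D₂ = -24
f: flip: (3,0,2)→(2,0,3)
f: reduced (well bottom): (2,0,3) with a≤c, −a<b≤a
g: flip: (83,68,14)→(14,-68,83)
g: translate: b→-12 (≡-68 mod 28), so (14,-68,83)→(14,-12,3)
g: flip: (14,-12,3)→(3,12,14)
g: translate: b→0 (≡12 mod 6), so (3,12,14)→(3,0,2)
g: flip: (3,0,2)→(2,0,3)
g: reduced (well bottom): (2,0,3) with a≤c, −a<b≤a
reduced forms (2, 0, 3) vs (2, 0, 3) ⇒ equivalent

yes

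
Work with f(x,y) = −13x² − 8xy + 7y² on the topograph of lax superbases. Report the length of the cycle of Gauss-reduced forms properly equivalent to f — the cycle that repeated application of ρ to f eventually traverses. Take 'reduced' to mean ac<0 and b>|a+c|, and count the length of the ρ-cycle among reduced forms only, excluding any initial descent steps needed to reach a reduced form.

D = 428, ⌊√D⌋ = 20
descent: ρ → (7,8,-13)  [lands on river]
river: ρ → (-13,18,2)
river: ρ → (2,18,-13)
river: ρ → (-13,8,7)
river: ρ → (7,20,-1)
river: ρ → (-1,20,7)
ρ-cycle length = 6 (tail of 1 descent step not counted)

6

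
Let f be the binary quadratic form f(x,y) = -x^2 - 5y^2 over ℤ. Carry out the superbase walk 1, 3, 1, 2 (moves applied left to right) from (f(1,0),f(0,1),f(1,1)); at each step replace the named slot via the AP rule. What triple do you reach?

start (-1,-5,-6) = (f(1,0),f(0,1),f(1,1))
replace slot 1: 2·((-5)+(-6)) − (-1) = -21 → (-21,-5,-6)
replace slot 3: 2·((-21)+(-5)) − (-6) = -46 → (-21,-5,-46)
replace slot 1: 2·((-5)+(-46)) − (-21) = -81 → (-81,-5,-46)
replace slot 2: 2·((-81)+(-46)) − (-5) = -249 → (-81,-249,-46)

-81,-249,-46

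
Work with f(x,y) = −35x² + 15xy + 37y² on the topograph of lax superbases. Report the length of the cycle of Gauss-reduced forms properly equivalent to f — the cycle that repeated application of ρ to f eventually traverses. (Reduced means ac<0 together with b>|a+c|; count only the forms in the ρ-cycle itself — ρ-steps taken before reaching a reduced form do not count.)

D = 5405, ⌊√D⌋ = 73
river: ρ → (37,59,-13)
river: ρ → (-13,71,7)
river: ρ → (7,69,-23)
river: ρ → (-23,69,7)
river: ρ → (7,71,-13)
river: ρ → (-13,59,37)
river: ρ → (37,15,-35)
river: ρ → (-35,55,17)
river: ρ → (17,47,-47)
river: ρ → (-47,47,17)
river: ρ → (17,55,-35)
river: ρ → (-35,15,37)
ρ-cycle length = 12 (tail of 0 descent steps not counted)

12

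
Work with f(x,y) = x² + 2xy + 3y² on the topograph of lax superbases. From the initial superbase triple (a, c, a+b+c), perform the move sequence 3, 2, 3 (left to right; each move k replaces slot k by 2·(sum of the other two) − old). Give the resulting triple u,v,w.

start (1,3,6) = (f(1,0),f(0,1),f(1,1))
replace slot 3: 2·(1+3) − 6 = 2 → (1,3,2)
replace slot 2: 2·(1+2) − 3 = 3 → (1,3,2)
replace slot 3: 2·(1+3) − 2 = 6 → (1,3,6)

1,3,6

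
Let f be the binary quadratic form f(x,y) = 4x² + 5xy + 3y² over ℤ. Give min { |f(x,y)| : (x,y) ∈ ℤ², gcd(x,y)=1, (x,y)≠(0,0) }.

translate: b→-3 (≡5 mod 8), so (4,5,3)→(4,-3,2)
flip: (4,-3,2)→(2,3,4)
translate: b→-1 (≡3 mod 4), so (2,3,4)→(2,-1,3)
reduced (well bottom): (2,-1,3) with a≤c, −a<b≤a
well minimum = a = 2

2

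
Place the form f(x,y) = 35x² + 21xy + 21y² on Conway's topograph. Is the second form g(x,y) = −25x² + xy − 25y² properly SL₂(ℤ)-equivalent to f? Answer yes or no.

D₁ = -2499, D₂ = -2499
f: flip: (35,21,21)→(21,-21,35)
f: translate: b→21 (≡-21 mod 42), so (21,-21,35)→(21,21,35)
f: reduced (well bottom): (21,21,35) with a≤c, −a<b≤a
g is negative-definite; reduce −g:
−g: flip: (25,-1,25)→(25,1,25)
−g: reduced (well bottom): (25,1,25) with a≤c, −a<b≤a
flip sign back: reduced form of g is (-25,-1,-25)
reduced forms (21, 21, 35) vs (-25, -1, -25) ⇒ inequivalent

no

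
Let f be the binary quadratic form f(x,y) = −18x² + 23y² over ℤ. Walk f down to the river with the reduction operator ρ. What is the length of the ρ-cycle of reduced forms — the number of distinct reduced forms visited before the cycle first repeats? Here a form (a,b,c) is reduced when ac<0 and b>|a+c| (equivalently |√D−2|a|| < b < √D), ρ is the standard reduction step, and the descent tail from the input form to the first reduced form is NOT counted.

D = 1656, ⌊√D⌋ = 40
descent: ρ → (23,0,-18)
descent: ρ → (-18,36,5)  [lands on river]
river: ρ → (5,34,-25)
river: ρ → (-25,16,14)
river: ρ → (14,40,-1)
river: ρ → (-1,40,14)
river: ρ → (14,16,-25)
river: ρ → (-25,34,5)
river: ρ → (5,36,-18)
ρ-cycle length = 8 (tail of 2 descent steps not counted)

8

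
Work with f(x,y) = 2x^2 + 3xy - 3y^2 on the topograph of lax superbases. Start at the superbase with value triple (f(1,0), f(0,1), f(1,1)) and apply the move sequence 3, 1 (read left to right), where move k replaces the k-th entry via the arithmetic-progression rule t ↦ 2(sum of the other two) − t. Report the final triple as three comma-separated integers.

start (2,-3,2) = (f(1,0),f(0,1),f(1,1))
replace slot 3: 2·(2+(-3)) − 2 = -4 → (2,-3,-4)
replace slot 1: 2·((-3)+(-4)) − 2 = -16 → (-16,-3,-4)

-16,-3,-4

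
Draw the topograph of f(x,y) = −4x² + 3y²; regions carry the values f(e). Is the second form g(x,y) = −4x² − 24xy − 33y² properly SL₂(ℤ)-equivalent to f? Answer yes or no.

D₁ = 48, D₂ = 48
river cycle of f (length 2): (3, 6, -1), (-1, 6, 3)
river cycle of g (length 2): (3, 6, -1), (-1, 6, 3)
cycles coincide ⇒ equivalent

yes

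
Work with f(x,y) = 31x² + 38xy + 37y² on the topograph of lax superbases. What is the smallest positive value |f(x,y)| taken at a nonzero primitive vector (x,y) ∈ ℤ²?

translate: b→-24 (≡38 mod 62), so (31,38,37)→(31,-24,30)
flip: (31,-24,30)→(30,24,31)
reduced (well bottom): (30,24,31) with a≤c, −a<b≤a
well minimum = a = 30

30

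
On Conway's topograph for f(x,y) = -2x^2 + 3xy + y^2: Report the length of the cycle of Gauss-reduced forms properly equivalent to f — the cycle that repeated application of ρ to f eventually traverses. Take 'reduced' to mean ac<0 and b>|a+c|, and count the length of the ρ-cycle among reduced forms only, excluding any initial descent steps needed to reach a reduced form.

D = 17, ⌊√D⌋ = 4
river: ρ → (1,3,-2)
river: ρ → (-2,1,2)
river: ρ → (2,3,-1)
river: ρ → (-1,3,2)
river: ρ → (2,1,-2)
river: ρ → (-2,3,1)
ρ-cycle length = 6 (tail of 0 descent steps not counted)

6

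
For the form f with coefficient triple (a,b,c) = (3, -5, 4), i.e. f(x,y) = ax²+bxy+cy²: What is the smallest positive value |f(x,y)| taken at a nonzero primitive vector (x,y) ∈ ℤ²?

translate: b→1 (≡-5 mod 6), so (3,-5,4)→(3,1,2)
flip: (3,1,2)→(2,-1,3)
reduced (well bottom): (2,-1,3) with a≤c, −a<b≤a
well minimum = a = 2

2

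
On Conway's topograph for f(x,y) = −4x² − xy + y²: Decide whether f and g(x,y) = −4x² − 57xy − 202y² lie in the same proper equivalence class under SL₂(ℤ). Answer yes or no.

D₁ = 17, D₂ = 17
river cycle of f (length 6): (1, 3, -2), (-2, 1, 2), (2, 3, -1), (-1, 3, 2), (2, 1, -2), (-2, 3, 1)
river cycle of g (length 6): (1, 3, -2), (-2, 1, 2), (2, 3, -1), (-1, 3, 2), (2, 1, -2), (-2, 3, 1)
cycles coincide ⇒ equivalent

yes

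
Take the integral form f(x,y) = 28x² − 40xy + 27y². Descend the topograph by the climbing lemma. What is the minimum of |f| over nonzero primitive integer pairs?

translate: b→16 (≡-40 mod 56), so (28,-40,27)→(28,16,15)
flip: (28,16,15)→(15,-16,28)
translate: b→14 (≡-16 mod 30), so (15,-16,28)→(15,14,27)
reduced (well bottom): (15,14,27) with a≤c, −a<b≤a
well minimum = a = 15

15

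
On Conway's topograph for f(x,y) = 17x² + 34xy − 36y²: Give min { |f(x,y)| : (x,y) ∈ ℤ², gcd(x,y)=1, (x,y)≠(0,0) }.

river: ρ → (-36,38,15)
river: ρ → (15,52,-15)
river: ρ → (-15,38,36)
river: ρ → (36,34,-17)
river: ρ → (-17,34,36)
river: ρ → (36,38,-15)
river: ρ → (-15,52,15)
river: ρ → (15,38,-36)
river: ρ → (-36,34,17)
river: ρ → (17,34,-36)
closes: descent 0, river 10
min |a| on river = 15

15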